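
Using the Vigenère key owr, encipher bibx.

pesl

Repeat the key across the message: owro
b(1)+o(14): 15 → p
i(8)+w(22): 30≡4 → e
b(1)+r(17): 18 → s
x(23)+o(14): 37≡11 → l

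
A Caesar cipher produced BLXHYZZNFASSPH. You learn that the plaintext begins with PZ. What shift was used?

12

From the crib: B(1)−P(15)=-14≡12, so the shift is 12.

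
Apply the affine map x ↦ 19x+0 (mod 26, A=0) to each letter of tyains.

xoawne

t(19): 19·19+0=361≡23 → x
y(24): 19·24+0=456≡14 → o
a(0): 19·0+0=0 → a
i(8): 19·8+0=152≡22 → w
n(13): 19·13+0=247≡13 → n
s(18): 19·18+0=342≡4 → e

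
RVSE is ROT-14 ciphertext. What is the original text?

DHEQ

R(17): 17−14=3 → D
V(21): 21−14=7 → H
S(18): 18−14=4 → E
E(4): 4−14=-10≡16 → Q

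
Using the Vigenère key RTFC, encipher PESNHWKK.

GXXPYPPM

Repeat the key across the message: RTFCRTFC
P(15)+R(17): 32≡6 → G
E(4)+T(19): 23 → X
S(18)+F(5): 23 → X
N(13)+C(2): 15 → P
H(7)+R(17): 24 → Y
W(22)+T(19): 41≡15 → P
K(10)+F(5): 15 → P
K(10)+C(2): 12 → M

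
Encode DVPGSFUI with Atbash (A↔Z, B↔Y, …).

D(3) → W(22)
V(21) → E(4)
P(15) → K(10)
G(6) → T(19)
S(18) → H(7)
F(5) → U(20)
U(20) → F(5)
I(8) → R(17)

WEKTHUFR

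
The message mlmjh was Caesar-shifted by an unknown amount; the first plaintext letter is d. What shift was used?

From the crib: m(12)−d(3)=9, so the shift is 9.

9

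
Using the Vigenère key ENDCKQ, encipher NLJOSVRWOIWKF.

RYMQCLVJRKGAJ

Repeat the key across the message: ENDCKQENDCKQE
N(13)+E(4): 17 → R
L(11)+N(13): 24 → Y
J(9)+D(3): 12 → M
O(14)+C(2): 16 → Q
S(18)+K(10): 28≡2 → C
V(21)+Q(16): 37≡11 → L
R(17)+E(4): 21 → V
W(22)+N(13): 35≡9 → J
O(14)+D(3): 17 → R
I(8)+C(2): 10 → K
W(22)+K(10): 32≡6 → G
K(10)+Q(16): 26≡0 → A
F(5)+E(4): 9 → J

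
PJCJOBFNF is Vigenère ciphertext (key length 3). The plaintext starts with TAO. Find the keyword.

Subtract each crib letter from the matching ciphertext letter (mod 26):
P(15)−T(19)=-4≡22 → W
J(9)−A(0)=9 → J
C(2)−O(14)=-12≡14 → O

WJO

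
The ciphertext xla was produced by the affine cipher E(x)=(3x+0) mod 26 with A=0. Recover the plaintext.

zva

The inverse of 3 mod 26 is 9, since 3·9=27≡1. Apply D(y)=9·(y−0) mod 26:
x(23): 9·(23−0)=207≡25 → z
l(11): 9·(11−0)=99≡21 → v
a(0): 9·(0−0)=0 → a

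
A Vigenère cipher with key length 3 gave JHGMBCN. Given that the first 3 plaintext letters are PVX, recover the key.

UMJ

Subtract each crib letter from the matching ciphertext letter (mod 26):
J(9)−P(15)=-6≡20 → U
H(7)−V(21)=-14≡12 → M
G(6)−X(23)=-17≡9 → J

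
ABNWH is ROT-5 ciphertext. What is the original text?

A(0): 0−5=-5≡21 → V
B(1): 1−5=-4≡22 → W
N(13): 13−5=8 → I
W(22): 22−5=17 → R
H(7): 7−5=2 → C

VWIRC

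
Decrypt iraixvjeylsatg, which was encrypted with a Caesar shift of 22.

mvembznicpwexk

i(8): 8−22=-14≡12 → m
r(17): 17−22=-5≡21 → v
a(0): 0−22=-22≡4 → e
i(8): 8−22=-14≡12 → m
x(23): 23−22=1 → b
v(21): 21−22=-1≡25 → z
j(9): 9−22=-13≡13 → n
e(4): 4−22=-18≡8 → i
y(24): 24−22=2 → c
l(11): 11−22=-11≡15 → p
s(18): 18−22=-4≡22 → w
a(0): 0−22=-22≡4 → e
t(19): 19−22=-3≡23 → x
g(6): 6−22=-16≡10 → k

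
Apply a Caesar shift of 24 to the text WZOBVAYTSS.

W(22): 22+24=46≡20 → U
Z(25): 25+24=49≡23 → X
O(14): 14+24=38≡12 → M
B(1): 1+24=25 → Z
V(21): 21+24=45≡19 → T
A(0): 0+24=24 → Y
Y(24): 24+24=48≡22 → W
T(19): 19+24=43≡17 → R
S(18): 18+24=42≡16 → Q
S(18): 18+24=42≡16 → Q

UXMZTYWRQQ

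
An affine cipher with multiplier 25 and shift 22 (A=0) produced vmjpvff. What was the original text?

The inverse of 25 mod 26 is 25, since 25·25=625≡1. Apply D(y)=25·(y−22) mod 26:
v(21): 25·(21−22)=-25≡1 → b
m(12): 25·(12−22)=-250≡10 → k
j(9): 25·(9−22)=-325≡13 → n
p(15): 25·(15−22)=-175≡7 → h
v(21): 25·(21−22)=-25≡1 → b
f(5): 25·(5−22)=-425≡17 → r
f(5): 25·(5−22)=-425≡17 → r

bknhbrr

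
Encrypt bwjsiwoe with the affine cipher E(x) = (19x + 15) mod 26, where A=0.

b(1): 19·1+15=34≡8 → i
w(22): 19·22+15=433≡17 → r
j(9): 19·9+15=186≡4 → e
s(18): 19·18+15=357≡19 → t
i(8): 19·8+15=167≡11 → l
w(22): 19·22+15=433≡17 → r
o(14): 19·14+15=281≡21 → v
e(4): 19·4+15=91≡13 → n

iretlrvn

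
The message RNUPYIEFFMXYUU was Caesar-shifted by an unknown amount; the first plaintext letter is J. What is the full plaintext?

From the crib: R(17)−J(9)=8, so the shift is 8.
Subtract 8 from each ciphertext letter:
R(17): 17−8=9 → J
N(13): 13−8=5 → F
U(20): 20−8=12 → M
P(15): 15−8=7 → H
Y(24): 24−8=16 → Q
I(8): 8−8=0 → A
E(4): 4−8=-4≡22 → W
F(5): 5−8=-3≡23 → X
F(5): 5−8=-3≡23 → X
M(12): 12−8=4 → E
X(23): 23−8=15 → P
Y(24): 24−8=16 → Q
U(20): 20−8=12 → M
U(20): 20−8=12 → M

JFMHQAWXXEPQMM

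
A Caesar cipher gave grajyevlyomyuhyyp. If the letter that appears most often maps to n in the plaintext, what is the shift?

The most frequent ciphertext letter is y (appears 5 times).
y is position 24; n is position 13.
Shift = 11.

11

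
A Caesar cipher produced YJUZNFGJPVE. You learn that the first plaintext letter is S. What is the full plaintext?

SDOTHZADJPY

From the crib: Y(24)−S(18)=6, so the shift is 6.
Subtract 6 from each ciphertext letter:
Y(24): 24−6=18 → S
J(9): 9−6=3 → D
U(20): 20−6=14 → O
Z(25): 25−6=19 → T
N(13): 13−6=7 → H
F(5): 5−6=-1≡25 → Z
G(6): 6−6=0 → A
J(9): 9−6=3 → D
P(15): 15−6=9 → J
V(21): 21−6=15 → P
E(4): 4−6=-2≡24 → Y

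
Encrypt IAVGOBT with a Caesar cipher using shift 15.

I(8): 8+15=23 → X
A(0): 0+15=15 → P
V(21): 21+15=36≡10 → K
G(6): 6+15=21 → V
O(14): 14+15=29≡3 → D
B(1): 1+15=16 → Q
T(19): 19+15=34≡8 → I

XPKVDQI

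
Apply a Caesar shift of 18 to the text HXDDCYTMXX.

H(7): 7+18=25 → Z
X(23): 23+18=41≡15 → P
D(3): 3+18=21 → V
D(3): 3+18=21 → V
C(2): 2+18=20 → U
Y(24): 24+18=42≡16 → Q
T(19): 19+18=37≡11 → L
M(12): 12+18=30≡4 → E
X(23): 23+18=41≡15 → P
X(23): 23+18=41≡15 → P

ZPVVUQLEPP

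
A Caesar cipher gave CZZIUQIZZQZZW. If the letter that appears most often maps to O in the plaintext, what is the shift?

The most frequent ciphertext letter is Z (appears 6 times).
Z is position 25; O is position 14.
Shift = 11.

11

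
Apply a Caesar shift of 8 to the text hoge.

h(7): 7+8=15 → p
o(14): 14+8=22 → w
g(6): 6+8=14 → o
e(4): 4+8=12 → m

pwom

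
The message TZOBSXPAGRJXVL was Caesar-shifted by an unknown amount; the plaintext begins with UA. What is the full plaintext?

UAPCTYQBHSKYWM

From the crib: T(19)−U(20)=-1≡25, so the shift is 25.
Subtract 25 from each ciphertext letter:
T(19): 19−25=-6≡20 → U
Z(25): 25−25=0 → A
O(14): 14−25=-11≡15 → P
B(1): 1−25=-24≡2 → C
S(18): 18−25=-7≡19 → T
X(23): 23−25=-2≡24 → Y
P(15): 15−25=-10≡16 → Q
A(0): 0−25=-25≡1 → B
G(6): 6−25=-19≡7 → H
R(17): 17−25=-8≡18 → S
J(9): 9−25=-16≡10 → K
X(23): 23−25=-2≡24 → Y
V(21): 21−25=-4≡22 → W
L(11): 11−25=-14≡12 → M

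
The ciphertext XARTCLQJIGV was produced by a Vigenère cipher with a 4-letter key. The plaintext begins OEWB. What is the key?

JWVS

Subtract each crib letter from the matching ciphertext letter (mod 26):
X(23)−O(14)=9 → J
A(0)−E(4)=-4≡22 → W
R(17)−W(22)=-5≡21 → V
T(19)−B(1)=18 → S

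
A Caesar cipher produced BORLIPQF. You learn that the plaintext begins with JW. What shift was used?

18

From the crib: B(1)−J(9)=-8≡18, so the shift is 18.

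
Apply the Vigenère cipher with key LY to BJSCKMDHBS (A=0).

Repeat the key across the message: LYLYLYLYLY
B(1)+L(11): 12 → M
J(9)+Y(24): 33≡7 → H
S(18)+L(11): 29≡3 → D
C(2)+Y(24): 26≡0 → A
K(10)+L(11): 21 → V
M(12)+Y(24): 36≡10 → K
D(3)+L(11): 14 → O
H(7)+Y(24): 31≡5 → F
B(1)+L(11): 12 → M
S(18)+Y(24): 42≡16 → Q

MHDAVKOFMQ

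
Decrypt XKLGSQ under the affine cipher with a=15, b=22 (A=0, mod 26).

The inverse of 15 mod 26 is 7, since 15·7=105≡1. Apply D(y)=7·(y−22) mod 26:
X(23): 7·(23−22)=7 → H
K(10): 7·(10−22)=-84≡20 → U
L(11): 7·(11−22)=-77≡1 → B
G(6): 7·(6−22)=-112≡18 → S
S(18): 7·(18−22)=-28≡24 → Y
Q(16): 7·(16−22)=-42≡10 → K

HUBSYK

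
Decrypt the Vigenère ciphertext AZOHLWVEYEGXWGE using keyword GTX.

UGRBSZPLBYNAQNH

Repeat the key across the ciphertext: GTXGTXGTXGTXGTX
A(0)−G(6): -6≡20 → U
Z(25)−T(19): 6 → G
O(14)−X(23): -9≡17 → R
H(7)−G(6): 1 → B
L(11)−T(19): -8≡18 → S
W(22)−X(23): -1≡25 → Z
V(21)−G(6): 15 → P
E(4)−T(19): -15≡11 → L
Y(24)−X(23): 1 → B
E(4)−G(6): -2≡24 → Y
G(6)−T(19): -13≡13 → N
X(23)−X(23): 0 → A
W(22)−G(6): 16 → Q
G(6)−T(19): -13≡13 → N
E(4)−X(23): -19≡7 → H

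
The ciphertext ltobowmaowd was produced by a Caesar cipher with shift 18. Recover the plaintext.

l(11): 11−18=-7≡19 → t
t(19): 19−18=1 → b
o(14): 14−18=-4≡22 → w
b(1): 1−18=-17≡9 → j
o(14): 14−18=-4≡22 → w
w(22): 22−18=4 → e
m(12): 12−18=-6≡20 → u
a(0): 0−18=-18≡8 → i
o(14): 14−18=-4≡22 → w
w(22): 22−18=4 → e
d(3): 3−18=-15≡11 → l

tbwjweuiwel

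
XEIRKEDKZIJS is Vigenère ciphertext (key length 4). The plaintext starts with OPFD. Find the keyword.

Subtract each crib letter from the matching ciphertext letter (mod 26):
X(23)−O(14)=9 → J
E(4)−P(15)=-11≡15 → P
I(8)−F(5)=3 → D
R(17)−D(3)=14 → O

JPDO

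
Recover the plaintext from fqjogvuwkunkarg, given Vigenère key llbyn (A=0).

Repeat the key across the ciphertext: llbynllbynllbyn
f(5)−l(11): -6≡20 → u
q(16)−l(11): 5 → f
j(9)−b(1): 8 → i
o(14)−y(24): -10≡16 → q
g(6)−n(13): -7≡19 → t
v(21)−l(11): 10 → k
u(20)−l(11): 9 → j
w(22)−b(1): 21 → v
k(10)−y(24): -14≡12 → m
u(20)−n(13): 7 → h
n(13)−l(11): 2 → c
k(10)−l(11): -1≡25 → z
a(0)−b(1): -1≡25 → z
r(17)−y(24): -7≡19 → t
g(6)−n(13): -7≡19 → t

ufiqtkjvmhczztt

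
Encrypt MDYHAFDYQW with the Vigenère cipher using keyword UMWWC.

GPUDCZPUMY

Repeat the key across the message: UMWWCUMWWC
M(12)+U(20): 32≡6 → G
D(3)+M(12): 15 → P
Y(24)+W(22): 46≡20 → U
H(7)+W(22): 29≡3 → D
A(0)+C(2): 2 → C
F(5)+U(20): 25 → Z
D(3)+M(12): 15 → P
Y(24)+W(22): 46≡20 → U
Q(16)+W(22): 38≡12 → M
W(22)+C(2): 24 → Y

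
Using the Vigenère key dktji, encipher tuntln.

wegctq

Repeat the key across the message: dktjid
t(19)+d(3): 22 → w
u(20)+k(10): 30≡4 → e
n(13)+t(19): 32≡6 → g
t(19)+j(9): 28≡2 → c
l(11)+i(8): 19 → t
n(13)+d(3): 16 → q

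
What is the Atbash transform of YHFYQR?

BSUBJI

Y(24) → B(1)
H(7) → S(18)
F(5) → U(20)
Y(24) → B(1)
Q(16) → J(9)
R(17) → I(8)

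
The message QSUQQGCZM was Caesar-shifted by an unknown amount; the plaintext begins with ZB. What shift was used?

17

From the crib: Q(16)−Z(25)=-9≡17, so the shift is 17.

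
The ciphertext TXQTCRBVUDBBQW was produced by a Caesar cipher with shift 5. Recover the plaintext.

T(19): 19−5=14 → O
X(23): 23−5=18 → S
Q(16): 16−5=11 → L
T(19): 19−5=14 → O
C(2): 2−5=-3≡23 → X
R(17): 17−5=12 → M
B(1): 1−5=-4≡22 → W
V(21): 21−5=16 → Q
U(20): 20−5=15 → P
D(3): 3−5=-2≡24 → Y
B(1): 1−5=-4≡22 → W
B(1): 1−5=-4≡22 → W
Q(16): 16−5=11 → L
W(22): 22−5=17 → R

OSLOXMWQPYWWLR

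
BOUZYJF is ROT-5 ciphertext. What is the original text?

WJPUTEA

B(1): 1−5=-4≡22 → W
O(14): 14−5=9 → J
U(20): 20−5=15 → P
Z(25): 25−5=20 → U
Y(24): 24−5=19 → T
J(9): 9−5=4 → E
F(5): 5−5=0 → A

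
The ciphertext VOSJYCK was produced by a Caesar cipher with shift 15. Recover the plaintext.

GZDUJNV

V(21): 21−15=6 → G
O(14): 14−15=-1≡25 → Z
S(18): 18−15=3 → D
J(9): 9−15=-6≡20 → U
Y(24): 24−15=9 → J
C(2): 2−15=-13≡13 → N
K(10): 10−15=-5≡21 → V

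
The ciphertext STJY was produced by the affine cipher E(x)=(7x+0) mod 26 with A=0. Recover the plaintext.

The inverse of 7 mod 26 is 15, since 7·15=105≡1. Apply D(y)=15·(y−0) mod 26:
S(18): 15·(18−0)=270≡10 → K
T(19): 15·(19−0)=285≡25 → Z
J(9): 15·(9−0)=135≡5 → F
Y(24): 15·(24−0)=360≡22 → W

KZFW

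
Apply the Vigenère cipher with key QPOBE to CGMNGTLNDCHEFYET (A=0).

SVAOKJABEGXTTZIJ

Repeat the key across the message: QPOBEQPOBEQPOBEQ
C(2)+Q(16): 18 → S
G(6)+P(15): 21 → V
M(12)+O(14): 26≡0 → A
N(13)+B(1): 14 → O
G(6)+E(4): 10 → K
T(19)+Q(16): 35≡9 → J
L(11)+P(15): 26≡0 → A
N(13)+O(14): 27≡1 → B
D(3)+B(1): 4 → E
C(2)+E(4): 6 → G
H(7)+Q(16): 23 → X
E(4)+P(15): 19 → T
F(5)+O(14): 19 → T
Y(24)+B(1): 25 → Z
E(4)+E(4): 8 → I
T(19)+Q(16): 35≡9 → J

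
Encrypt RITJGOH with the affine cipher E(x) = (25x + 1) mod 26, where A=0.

KTISVNU

R(17): 25·17+1=426≡10 → K
I(8): 25·8+1=201≡19 → T
T(19): 25·19+1=476≡8 → I
J(9): 25·9+1=226≡18 → S
G(6): 25·6+1=151≡21 → V
O(14): 25·14+1=351≡13 → N
H(7): 25·7+1=176≡20 → U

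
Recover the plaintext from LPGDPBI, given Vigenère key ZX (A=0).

Repeat the key across the ciphertext: ZXZXZXZ
L(11)−Z(25): -14≡12 → M
P(15)−X(23): -8≡18 → S
G(6)−Z(25): -19≡7 → H
D(3)−X(23): -20≡6 → G
P(15)−Z(25): -10≡16 → Q
B(1)−X(23): -22≡4 → E
I(8)−Z(25): -17≡9 → J

MSHGQEJ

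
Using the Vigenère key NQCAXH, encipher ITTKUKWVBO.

Repeat the key across the message: NQCAXHNQCA
I(8)+N(13): 21 → V
T(19)+Q(16): 35≡9 → J
T(19)+C(2): 21 → V
K(10)+A(0): 10 → K
U(20)+X(23): 43≡17 → R
K(10)+H(7): 17 → R
W(22)+N(13): 35≡9 → J
V(21)+Q(16): 37≡11 → L
B(1)+C(2): 3 → D
O(14)+A(0): 14 → O

VJVKRRJLDO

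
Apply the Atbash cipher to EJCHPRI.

VQXSKIR

E(4) → V(21)
J(9) → Q(16)
C(2) → X(23)
H(7) → S(18)
P(15) → K(10)
R(17) → I(8)
I(8) → R(17)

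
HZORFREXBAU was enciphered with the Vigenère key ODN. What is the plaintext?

TWBDCEQUOMR

Repeat the key across the ciphertext: ODNODNODNOD
H(7)−O(14): -7≡19 → T
Z(25)−D(3): 22 → W
O(14)−N(13): 1 → B
R(17)−O(14): 3 → D
F(5)−D(3): 2 → C
R(17)−N(13): 4 → E
E(4)−O(14): -10≡16 → Q
X(23)−D(3): 20 → U
B(1)−N(13): -12≡14 → O
A(0)−O(14): -14≡12 → M
U(20)−D(3): 17 → R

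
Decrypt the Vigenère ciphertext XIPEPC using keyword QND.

HVMOCZ

Repeat the key across the ciphertext: QNDQND
X(23)−Q(16): 7 → H
I(8)−N(13): -5≡21 → V
P(15)−D(3): 12 → M
E(4)−Q(16): -12≡14 → O
P(15)−N(13): 2 → C
C(2)−D(3): -1≡25 → Z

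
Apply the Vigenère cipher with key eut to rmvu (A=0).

Repeat the key across the message: eute
r(17)+e(4): 21 → v
m(12)+u(20): 32≡6 → g
v(21)+t(19): 40≡14 → o
u(20)+e(4): 24 → y

vgoy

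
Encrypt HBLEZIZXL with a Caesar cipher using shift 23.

H(7): 7+23=30≡4 → E
B(1): 1+23=24 → Y
L(11): 11+23=34≡8 → I
E(4): 4+23=27≡1 → B
Z(25): 25+23=48≡22 → W
I(8): 8+23=31≡5 → F
Z(25): 25+23=48≡22 → W
X(23): 23+23=46≡20 → U
L(11): 11+23=34≡8 → I

EYIBWFWUI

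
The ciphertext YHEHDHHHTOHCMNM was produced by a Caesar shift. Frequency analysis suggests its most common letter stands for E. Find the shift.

3

The most frequent ciphertext letter is H (appears 6 times).
H is position 7; E is position 4.
Shift = 3.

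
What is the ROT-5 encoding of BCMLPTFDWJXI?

GHRQUYKIBOCN

B(1): 1+5=6 → G
C(2): 2+5=7 → H
M(12): 12+5=17 → R
L(11): 11+5=16 → Q
P(15): 15+5=20 → U
T(19): 19+5=24 → Y
F(5): 5+5=10 → K
D(3): 3+5=8 → I
W(22): 22+5=27≡1 → B
J(9): 9+5=14 → O
X(23): 23+5=28≡2 → C
I(8): 8+5=13 → N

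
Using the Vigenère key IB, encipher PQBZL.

XRJAT

Repeat the key across the message: IBIBI
P(15)+I(8): 23 → X
Q(16)+B(1): 17 → R
B(1)+I(8): 9 → J
Z(25)+B(1): 26≡0 → A
L(11)+I(8): 19 → T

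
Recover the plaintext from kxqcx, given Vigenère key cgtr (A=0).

Repeat the key across the ciphertext: cgtrc
k(10)−c(2): 8 → i
x(23)−g(6): 17 → r
q(16)−t(19): -3≡23 → x
c(2)−r(17): -15≡11 → l
x(23)−c(2): 21 → v

irxlv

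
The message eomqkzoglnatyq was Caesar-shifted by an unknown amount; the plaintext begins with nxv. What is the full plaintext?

nxvztixpuwjchz

From the crib: e(4)−n(13)=-9≡17, so the shift is 17.
Subtract 17 from each ciphertext letter:
e(4): 4−17=-13≡13 → n
o(14): 14−17=-3≡23 → x
m(12): 12−17=-5≡21 → v
q(16): 16−17=-1≡25 → z
k(10): 10−17=-7≡19 → t
z(25): 25−17=8 → i
o(14): 14−17=-3≡23 → x
g(6): 6−17=-11≡15 → p
l(11): 11−17=-6≡20 → u
n(13): 13−17=-4≡22 → w
a(0): 0−17=-17≡9 → j
t(19): 19−17=2 → c
y(24): 24−17=7 → h
q(16): 16−17=-1≡25 → z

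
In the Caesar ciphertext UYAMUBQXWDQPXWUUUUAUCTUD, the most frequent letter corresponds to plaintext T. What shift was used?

1

The most frequent ciphertext letter is U (appears 8 times).
U is position 20; T is position 19.
Shift = 1.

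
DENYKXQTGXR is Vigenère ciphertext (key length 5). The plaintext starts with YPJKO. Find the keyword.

Subtract each crib letter from the matching ciphertext letter (mod 26):
D(3)−Y(24)=-21≡5 → F
E(4)−P(15)=-11≡15 → P
N(13)−J(9)=4 → E
Y(24)−K(10)=14 → O
K(10)−O(14)=-4≡22 → W

FPEOW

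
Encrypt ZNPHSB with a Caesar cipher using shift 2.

Z(25): 25+2=27≡1 → B
N(13): 13+2=15 → P
P(15): 15+2=17 → R
H(7): 7+2=9 → J
S(18): 18+2=20 → U
B(1): 1+2=3 → D

BPRJUD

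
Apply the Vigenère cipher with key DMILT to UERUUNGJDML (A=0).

XQZFNQSROFO

Repeat the key across the message: DMILTDMILTD
U(20)+D(3): 23 → X
E(4)+M(12): 16 → Q
R(17)+I(8): 25 → Z
U(20)+L(11): 31≡5 → F
U(20)+T(19): 39≡13 → N
N(13)+D(3): 16 → Q
G(6)+M(12): 18 → S
J(9)+I(8): 17 → R
D(3)+L(11): 14 → O
M(12)+T(19): 31≡5 → F
L(11)+D(3): 14 → O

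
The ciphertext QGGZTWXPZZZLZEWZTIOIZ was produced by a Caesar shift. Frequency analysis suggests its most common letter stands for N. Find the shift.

The most frequent ciphertext letter is Z (appears 7 times).
Z is position 25; N is position 13.
Shift = 12.

12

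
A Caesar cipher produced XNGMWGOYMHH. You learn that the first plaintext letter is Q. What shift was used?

From the crib: X(23)−Q(16)=7, so the shift is 7.

7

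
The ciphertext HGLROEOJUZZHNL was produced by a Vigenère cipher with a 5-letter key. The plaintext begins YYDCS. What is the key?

Subtract each crib letter from the matching ciphertext letter (mod 26):
H(7)−Y(24)=-17≡9 → J
G(6)−Y(24)=-18≡8 → I
L(11)−D(3)=8 → I
R(17)−C(2)=15 → P
O(14)−S(18)=-4≡22 → W

JIIPW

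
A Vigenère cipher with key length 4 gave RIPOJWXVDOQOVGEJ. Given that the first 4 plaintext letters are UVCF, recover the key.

Subtract each crib letter from the matching ciphertext letter (mod 26):
R(17)−U(20)=-3≡23 → X
I(8)−V(21)=-13≡13 → N
P(15)−C(2)=13 → N
O(14)−F(5)=9 → J

XNNJ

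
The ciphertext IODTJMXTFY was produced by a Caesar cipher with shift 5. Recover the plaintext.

DJYOEHSOAT

I(8): 8−5=3 → D
O(14): 14−5=9 → J
D(3): 3−5=-2≡24 → Y
T(19): 19−5=14 → O
J(9): 9−5=4 → E
M(12): 12−5=7 → H
X(23): 23−5=18 → S
T(19): 19−5=14 → O
F(5): 5−5=0 → A
Y(24): 24−5=19 → T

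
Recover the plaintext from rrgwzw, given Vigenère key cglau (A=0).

plvwfu

Repeat the key across the ciphertext: cglauc
r(17)−c(2): 15 → p
r(17)−g(6): 11 → l
g(6)−l(11): -5≡21 → v
w(22)−a(0): 22 → w
z(25)−u(20): 5 → f
w(22)−c(2): 20 → u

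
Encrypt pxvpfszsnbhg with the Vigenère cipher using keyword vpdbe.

Repeat the key across the message: vpdbevpdbevp
p(15)+v(21): 36≡10 → k
x(23)+p(15): 38≡12 → m
v(21)+d(3): 24 → y
p(15)+b(1): 16 → q
f(5)+e(4): 9 → j
s(18)+v(21): 39≡13 → n
z(25)+p(15): 40≡14 → o
s(18)+d(3): 21 → v
n(13)+b(1): 14 → o
b(1)+e(4): 5 → f
h(7)+v(21): 28≡2 → c
g(6)+p(15): 21 → v

kmyqjnovofcv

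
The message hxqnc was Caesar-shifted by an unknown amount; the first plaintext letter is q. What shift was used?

From the crib: h(7)−q(16)=-9≡17, so the shift is 17.

17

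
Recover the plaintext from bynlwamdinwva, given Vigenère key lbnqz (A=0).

Repeat the key across the ciphertext: lbnqzlbnqzlbn
b(1)−l(11): -10≡16 → q
y(24)−b(1): 23 → x
n(13)−n(13): 0 → a
l(11)−q(16): -5≡21 → v
w(22)−z(25): -3≡23 → x
a(0)−l(11): -11≡15 → p
m(12)−b(1): 11 → l
d(3)−n(13): -10≡16 → q
i(8)−q(16): -8≡18 → s
n(13)−z(25): -12≡14 → o
w(22)−l(11): 11 → l
v(21)−b(1): 20 → u
a(0)−n(13): -13≡13 → n

qxavxplqsolun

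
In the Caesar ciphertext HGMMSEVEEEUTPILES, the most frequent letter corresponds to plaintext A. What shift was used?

4

The most frequent ciphertext letter is E (appears 5 times).
E is position 4; A is position 0.
Shift = 4.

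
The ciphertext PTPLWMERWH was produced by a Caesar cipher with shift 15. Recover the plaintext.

AEAWHXPCHS

P(15): 15−15=0 → A
T(19): 19−15=4 → E
P(15): 15−15=0 → A
L(11): 11−15=-4≡22 → W
W(22): 22−15=7 → H
M(12): 12−15=-3≡23 → X
E(4): 4−15=-11≡15 → P
R(17): 17−15=2 → C
W(22): 22−15=7 → H
H(7): 7−15=-8≡18 → S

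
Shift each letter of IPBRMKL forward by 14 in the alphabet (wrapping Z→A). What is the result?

I(8): 8+14=22 → W
P(15): 15+14=29≡3 → D
B(1): 1+14=15 → P
R(17): 17+14=31≡5 → F
M(12): 12+14=26≡0 → A
K(10): 10+14=24 → Y
L(11): 11+14=25 → Z

WDPFAYZ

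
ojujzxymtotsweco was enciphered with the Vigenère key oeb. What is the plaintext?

aftvvwkisapriaba

Repeat the key across the ciphertext: oeboeboeboeboebo
o(14)−o(14): 0 → a
j(9)−e(4): 5 → f
u(20)−b(1): 19 → t
j(9)−o(14): -5≡21 → v
z(25)−e(4): 21 → v
x(23)−b(1): 22 → w
y(24)−o(14): 10 → k
m(12)−e(4): 8 → i
t(19)−b(1): 18 → s
o(14)−o(14): 0 → a
t(19)−e(4): 15 → p
s(18)−b(1): 17 → r
w(22)−o(14): 8 → i
e(4)−e(4): 0 → a
c(2)−b(1): 1 → b
o(14)−o(14): 0 → a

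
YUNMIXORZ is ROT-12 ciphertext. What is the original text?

Y(24): 24−12=12 → M
U(20): 20−12=8 → I
N(13): 13−12=1 → B
M(12): 12−12=0 → A
I(8): 8−12=-4≡22 → W
X(23): 23−12=11 → L
O(14): 14−12=2 → C
R(17): 17−12=5 → F
Z(25): 25−12=13 → N

MIBAWLCFN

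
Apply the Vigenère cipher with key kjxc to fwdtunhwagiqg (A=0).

pfaveweykpfsq

Repeat the key across the message: kjxckjxckjxck
f(5)+k(10): 15 → p
w(22)+j(9): 31≡5 → f
d(3)+x(23): 26≡0 → a
t(19)+c(2): 21 → v
u(20)+k(10): 30≡4 → e
n(13)+j(9): 22 → w
h(7)+x(23): 30≡4 → e
w(22)+c(2): 24 → y
a(0)+k(10): 10 → k
g(6)+j(9): 15 → p
i(8)+x(23): 31≡5 → f
q(16)+c(2): 18 → s
g(6)+k(10): 16 → q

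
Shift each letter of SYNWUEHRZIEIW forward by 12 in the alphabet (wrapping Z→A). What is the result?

EKZIGQTDLUQUI

S(18): 18+12=30≡4 → E
Y(24): 24+12=36≡10 → K
N(13): 13+12=25 → Z
W(22): 22+12=34≡8 → I
U(20): 20+12=32≡6 → G
E(4): 4+12=16 → Q
H(7): 7+12=19 → T
R(17): 17+12=29≡3 → D
Z(25): 25+12=37≡11 → L
I(8): 8+12=20 → U
E(4): 4+12=16 → Q
I(8): 8+12=20 → U
W(22): 22+12=34≡8 → I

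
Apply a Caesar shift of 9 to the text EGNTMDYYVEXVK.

E(4): 4+9=13 → N
G(6): 6+9=15 → P
N(13): 13+9=22 → W
T(19): 19+9=28≡2 → C
M(12): 12+9=21 → V
D(3): 3+9=12 → M
Y(24): 24+9=33≡7 → H
Y(24): 24+9=33≡7 → H
V(21): 21+9=30≡4 → E
E(4): 4+9=13 → N
X(23): 23+9=32≡6 → G
V(21): 21+9=30≡4 → E
K(10): 10+9=19 → T

NPWCVMHHENGET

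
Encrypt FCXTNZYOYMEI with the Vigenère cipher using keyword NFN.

SHKGSMLTLZJV

Repeat the key across the message: NFNNFNNFNNFN
F(5)+N(13): 18 → S
C(2)+F(5): 7 → H
X(23)+N(13): 36≡10 → K
T(19)+N(13): 32≡6 → G
N(13)+F(5): 18 → S
Z(25)+N(13): 38≡12 → M
Y(24)+N(13): 37≡11 → L
O(14)+F(5): 19 → T
Y(24)+N(13): 37≡11 → L
M(12)+N(13): 25 → Z
E(4)+F(5): 9 → J
I(8)+N(13): 21 → V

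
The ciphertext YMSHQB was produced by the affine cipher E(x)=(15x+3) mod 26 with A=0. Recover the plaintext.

RLBCNM

The inverse of 15 mod 26 is 7, since 15·7=105≡1. Apply D(y)=7·(y−3) mod 26:
Y(24): 7·(24−3)=147≡17 → R
M(12): 7·(12−3)=63≡11 → L
S(18): 7·(18−3)=105≡1 → B
H(7): 7·(7−3)=28≡2 → C
Q(16): 7·(16−3)=91≡13 → N
B(1): 7·(1−3)=-14≡12 → M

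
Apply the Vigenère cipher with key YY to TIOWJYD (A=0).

Repeat the key across the message: YYYYYYY
T(19)+Y(24): 43≡17 → R
I(8)+Y(24): 32≡6 → G
O(14)+Y(24): 38≡12 → M
W(22)+Y(24): 46≡20 → U
J(9)+Y(24): 33≡7 → H
Y(24)+Y(24): 48≡22 → W
D(3)+Y(24): 27≡1 → B

RGMUHWB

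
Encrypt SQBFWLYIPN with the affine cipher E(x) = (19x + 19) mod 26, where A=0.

S(18): 19·18+19=361≡23 → X
Q(16): 19·16+19=323≡11 → L
B(1): 19·1+19=38≡12 → M
F(5): 19·5+19=114≡10 → K
W(22): 19·22+19=437≡21 → V
L(11): 19·11+19=228≡20 → U
Y(24): 19·24+19=475≡7 → H
I(8): 19·8+19=171≡15 → P
P(15): 19·15+19=304≡18 → S
N(13): 19·13+19=266≡6 → G

XLMKVUHPSG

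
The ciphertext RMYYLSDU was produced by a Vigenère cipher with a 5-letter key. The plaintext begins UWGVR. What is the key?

Subtract each crib letter from the matching ciphertext letter (mod 26):
R(17)−U(20)=-3≡23 → X
M(12)−W(22)=-10≡16 → Q
Y(24)−G(6)=18 → S
Y(24)−V(21)=3 → D
L(11)−R(17)=-6≡20 → U

XQSDU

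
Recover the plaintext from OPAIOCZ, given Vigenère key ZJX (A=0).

PGDJFFA

Repeat the key across the ciphertext: ZJXZJXZ
O(14)−Z(25): -11≡15 → P
P(15)−J(9): 6 → G
A(0)−X(23): -23≡3 → D
I(8)−Z(25): -17≡9 → J
O(14)−J(9): 5 → F
C(2)−X(23): -21≡5 → F
Z(25)−Z(25): 0 → A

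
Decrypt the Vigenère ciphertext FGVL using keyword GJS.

ZXDF

Repeat the key across the ciphertext: GJSG
F(5)−G(6): -1≡25 → Z
G(6)−J(9): -3≡23 → X
V(21)−S(18): 3 → D
L(11)−G(6): 5 → F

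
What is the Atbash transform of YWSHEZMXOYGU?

BDHSVANCLBTF

Y(24) → B(1)
W(22) → D(3)
S(18) → H(7)
H(7) → S(18)
E(4) → V(21)
Z(25) → A(0)
M(12) → N(13)
X(23) → C(2)
O(14) → L(11)
Y(24) → B(1)
G(6) → T(19)
U(20) → F(5)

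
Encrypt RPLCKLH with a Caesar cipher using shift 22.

R(17): 17+22=39≡13 → N
P(15): 15+22=37≡11 → L
L(11): 11+22=33≡7 → H
C(2): 2+22=24 → Y
K(10): 10+22=32≡6 → G
L(11): 11+22=33≡7 → H
H(7): 7+22=29≡3 → D

NLHYGHD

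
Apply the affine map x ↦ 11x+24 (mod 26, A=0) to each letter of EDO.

QFW

E(4): 11·4+24=68≡16 → Q
D(3): 11·3+24=57≡5 → F
O(14): 11·14+24=178≡22 → W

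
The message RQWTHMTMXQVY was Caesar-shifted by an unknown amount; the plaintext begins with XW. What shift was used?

20

From the crib: R(17)−X(23)=-6≡20, so the shift is 20.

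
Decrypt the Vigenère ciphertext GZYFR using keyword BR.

FIXOQ

Repeat the key across the ciphertext: BRBRB
G(6)−B(1): 5 → F
Z(25)−R(17): 8 → I
Y(24)−B(1): 23 → X
F(5)−R(17): -12≡14 → O
R(17)−B(1): 16 → Q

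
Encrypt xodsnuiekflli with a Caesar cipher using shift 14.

x(23): 23+14=37≡11 → l
o(14): 14+14=28≡2 → c
d(3): 3+14=17 → r
s(18): 18+14=32≡6 → g
n(13): 13+14=27≡1 → b
u(20): 20+14=34≡8 → i
i(8): 8+14=22 → w
e(4): 4+14=18 → s
k(10): 10+14=24 → y
f(5): 5+14=19 → t
l(11): 11+14=25 → z
l(11): 11+14=25 → z
i(8): 8+14=22 → w

lcrgbiwsytzzw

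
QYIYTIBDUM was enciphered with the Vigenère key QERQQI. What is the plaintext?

AURIDALZDW

Repeat the key across the ciphertext: QERQQIQERQ
Q(16)−Q(16): 0 → A
Y(24)−E(4): 20 → U
I(8)−R(17): -9≡17 → R
Y(24)−Q(16): 8 → I
T(19)−Q(16): 3 → D
I(8)−I(8): 0 → A
B(1)−Q(16): -15≡11 → L
D(3)−E(4): -1≡25 → Z
U(20)−R(17): 3 → D
M(12)−Q(16): -4≡22 → W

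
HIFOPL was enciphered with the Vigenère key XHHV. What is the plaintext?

Repeat the key across the ciphertext: XHHVXH
H(7)−X(23): -16≡10 → K
I(8)−H(7): 1 → B
F(5)−H(7): -2≡24 → Y
O(14)−V(21): -7≡19 → T
P(15)−X(23): -8≡18 → S
L(11)−H(7): 4 → E

KBYTSE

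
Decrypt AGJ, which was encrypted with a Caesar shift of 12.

OUX

A(0): 0−12=-12≡14 → O
G(6): 6−12=-6≡20 → U
J(9): 9−12=-3≡23 → X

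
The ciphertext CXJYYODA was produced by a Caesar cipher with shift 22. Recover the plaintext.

C(2): 2−22=-20≡6 → G
X(23): 23−22=1 → B
J(9): 9−22=-13≡13 → N
Y(24): 24−22=2 → C
Y(24): 24−22=2 → C
O(14): 14−22=-8≡18 → S
D(3): 3−22=-19≡7 → H
A(0): 0−22=-22≡4 → E

GBNCCSHE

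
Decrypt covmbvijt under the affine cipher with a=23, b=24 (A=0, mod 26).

The inverse of 23 mod 26 is 17, since 23·17=391≡1. Apply D(y)=17·(y−24) mod 26:
c(2): 17·(2−24)=-374≡16 → q
o(14): 17·(14−24)=-170≡12 → m
v(21): 17·(21−24)=-51≡1 → b
m(12): 17·(12−24)=-204≡4 → e
b(1): 17·(1−24)=-391≡25 → z
v(21): 17·(21−24)=-51≡1 → b
i(8): 17·(8−24)=-272≡14 → o
j(9): 17·(9−24)=-255≡5 → f
t(19): 17·(19−24)=-85≡19 → t

qmbezboft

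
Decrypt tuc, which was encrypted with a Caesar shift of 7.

mnv

t(19): 19−7=12 → m
u(20): 20−7=13 → n
c(2): 2−7=-5≡21 → v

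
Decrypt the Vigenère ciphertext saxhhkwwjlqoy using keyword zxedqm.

tdteryxzfiacz

Repeat the key across the ciphertext: zxedqmzxedqmz
s(18)−z(25): -7≡19 → t
a(0)−x(23): -23≡3 → d
x(23)−e(4): 19 → t
h(7)−d(3): 4 → e
h(7)−q(16): -9≡17 → r
k(10)−m(12): -2≡24 → y
w(22)−z(25): -3≡23 → x
w(22)−x(23): -1≡25 → z
j(9)−e(4): 5 → f
l(11)−d(3): 8 → i
q(16)−q(16): 0 → a
o(14)−m(12): 2 → c
y(24)−z(25): -1≡25 → z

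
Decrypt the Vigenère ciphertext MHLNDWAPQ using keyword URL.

Repeat the key across the ciphertext: URLURLURL
M(12)−U(20): -8≡18 → S
H(7)−R(17): -10≡16 → Q
L(11)−L(11): 0 → A
N(13)−U(20): -7≡19 → T
D(3)−R(17): -14≡12 → M
W(22)−L(11): 11 → L
A(0)−U(20): -20≡6 → G
P(15)−R(17): -2≡24 → Y
Q(16)−L(11): 5 → F

SQATMLGYF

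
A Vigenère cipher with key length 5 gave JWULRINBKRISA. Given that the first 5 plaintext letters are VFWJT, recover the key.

ORYCY

Subtract each crib letter from the matching ciphertext letter (mod 26):
J(9)−V(21)=-12≡14 → O
W(22)−F(5)=17 → R
U(20)−W(22)=-2≡24 → Y
L(11)−J(9)=2 → C
R(17)−T(19)=-2≡24 → Y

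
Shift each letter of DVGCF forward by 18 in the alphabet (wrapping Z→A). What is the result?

D(3): 3+18=21 → V
V(21): 21+18=39≡13 → N
G(6): 6+18=24 → Y
C(2): 2+18=20 → U
F(5): 5+18=23 → X

VNYUX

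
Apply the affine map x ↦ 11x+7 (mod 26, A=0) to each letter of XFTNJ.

AKIUC

X(23): 11·23+7=260≡0 → A
F(5): 11·5+7=62≡10 → K
T(19): 11·19+7=216≡8 → I
N(13): 11·13+7=150≡20 → U
J(9): 11·9+7=106≡2 → C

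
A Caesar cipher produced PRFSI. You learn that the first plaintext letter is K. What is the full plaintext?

From the crib: P(15)−K(10)=5, so the shift is 5.
Subtract 5 from each ciphertext letter:
P(15): 15−5=10 → K
R(17): 17−5=12 → M
F(5): 5−5=0 → A
S(18): 18−5=13 → N
I(8): 8−5=3 → D

KMAND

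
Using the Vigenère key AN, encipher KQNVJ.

Repeat the key across the message: ANANA
K(10)+A(0): 10 → K
Q(16)+N(13): 29≡3 → D
N(13)+A(0): 13 → N
V(21)+N(13): 34≡8 → I
J(9)+A(0): 9 → J

KDNIJ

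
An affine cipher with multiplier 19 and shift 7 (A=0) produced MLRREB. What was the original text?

DSGGTM

The inverse of 19 mod 26 is 11, since 19·11=209≡1. Apply D(y)=11·(y−7) mod 26:
M(12): 11·(12−7)=55≡3 → D
L(11): 11·(11−7)=44≡18 → S
R(17): 11·(17−7)=110≡6 → G
R(17): 11·(17−7)=110≡6 → G
E(4): 11·(4−7)=-33≡19 → T
B(1): 11·(1−7)=-66≡12 → M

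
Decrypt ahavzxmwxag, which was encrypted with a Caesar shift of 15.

lslgkixhilr

a(0): 0−15=-15≡11 → l
h(7): 7−15=-8≡18 → s
a(0): 0−15=-15≡11 → l
v(21): 21−15=6 → g
z(25): 25−15=10 → k
x(23): 23−15=8 → i
m(12): 12−15=-3≡23 → x
w(22): 22−15=7 → h
x(23): 23−15=8 → i
a(0): 0−15=-15≡11 → l
g(6): 6−15=-9≡17 → r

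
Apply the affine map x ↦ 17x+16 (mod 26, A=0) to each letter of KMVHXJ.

EMJFRN

K(10): 17·10+16=186≡4 → E
M(12): 17·12+16=220≡12 → M
V(21): 17·21+16=373≡9 → J
H(7): 17·7+16=135≡5 → F
X(23): 17·23+16=407≡17 → R
J(9): 17·9+16=169≡13 → N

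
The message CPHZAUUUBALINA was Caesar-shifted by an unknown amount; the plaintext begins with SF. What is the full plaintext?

SFXPQKKKRQBYDQ

From the crib: C(2)−S(18)=-16≡10, so the shift is 10.
Subtract 10 from each ciphertext letter:
C(2): 2−10=-8≡18 → S
P(15): 15−10=5 → F
H(7): 7−10=-3≡23 → X
Z(25): 25−10=15 → P
A(0): 0−10=-10≡16 → Q
U(20): 20−10=10 → K
U(20): 20−10=10 → K
U(20): 20−10=10 → K
B(1): 1−10=-9≡17 → R
A(0): 0−10=-10≡16 → Q
L(11): 11−10=1 → B
I(8): 8−10=-2≡24 → Y
N(13): 13−10=3 → D
A(0): 0−10=-10≡16 → Q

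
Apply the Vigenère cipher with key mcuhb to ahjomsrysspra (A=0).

mjdvnetsztbtu

Repeat the key across the message: mcuhbmcuhbmcu
a(0)+m(12): 12 → m
h(7)+c(2): 9 → j
j(9)+u(20): 29≡3 → d
o(14)+h(7): 21 → v
m(12)+b(1): 13 → n
s(18)+m(12): 30≡4 → e
r(17)+c(2): 19 → t
y(24)+u(20): 44≡18 → s
s(18)+h(7): 25 → z
s(18)+b(1): 19 → t
p(15)+m(12): 27≡1 → b
r(17)+c(2): 19 → t
a(0)+u(20): 20 → u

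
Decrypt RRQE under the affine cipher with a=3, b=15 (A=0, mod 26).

The inverse of 3 mod 26 is 9, since 3·9=27≡1. Apply D(y)=9·(y−15) mod 26:
R(17): 9·(17−15)=18 → S
R(17): 9·(17−15)=18 → S
Q(16): 9·(16−15)=9 → J
E(4): 9·(4−15)=-99≡5 → F

SSJF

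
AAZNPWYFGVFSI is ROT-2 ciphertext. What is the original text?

YYXLNUWDETDQG

A(0): 0−2=-2≡24 → Y
A(0): 0−2=-2≡24 → Y
Z(25): 25−2=23 → X
N(13): 13−2=11 → L
P(15): 15−2=13 → N
W(22): 22−2=20 → U
Y(24): 24−2=22 → W
F(5): 5−2=3 → D
G(6): 6−2=4 → E
V(21): 21−2=19 → T
F(5): 5−2=3 → D
S(18): 18−2=16 → Q
I(8): 8−2=6 → G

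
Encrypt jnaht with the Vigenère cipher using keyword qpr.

Repeat the key across the message: qprqp
j(9)+q(16): 25 → z
n(13)+p(15): 28≡2 → c
a(0)+r(17): 17 → r
h(7)+q(16): 23 → x
t(19)+p(15): 34≡8 → i

zcrxi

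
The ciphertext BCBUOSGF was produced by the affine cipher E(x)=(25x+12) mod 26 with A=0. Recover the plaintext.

LKLSYUGH

The inverse of 25 mod 26 is 25, since 25·25=625≡1. Apply D(y)=25·(y−12) mod 26:
B(1): 25·(1−12)=-275≡11 → L
C(2): 25·(2−12)=-250≡10 → K
B(1): 25·(1−12)=-275≡11 → L
U(20): 25·(20−12)=200≡18 → S
O(14): 25·(14−12)=50≡24 → Y
S(18): 25·(18−12)=150≡20 → U
G(6): 25·(6−12)=-150≡6 → G
F(5): 25·(5−12)=-175≡7 → H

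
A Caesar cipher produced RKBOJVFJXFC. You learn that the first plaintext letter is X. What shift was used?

From the crib: R(17)−X(23)=-6≡20, so the shift is 20.

20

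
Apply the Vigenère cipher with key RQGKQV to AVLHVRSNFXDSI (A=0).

Repeat the key across the message: RQGKQVRQGKQVR
A(0)+R(17): 17 → R
V(21)+Q(16): 37≡11 → L
L(11)+G(6): 17 → R
H(7)+K(10): 17 → R
V(21)+Q(16): 37≡11 → L
R(17)+V(21): 38≡12 → M
S(18)+R(17): 35≡9 → J
N(13)+Q(16): 29≡3 → D
F(5)+G(6): 11 → L
X(23)+K(10): 33≡7 → H
D(3)+Q(16): 19 → T
S(18)+V(21): 39≡13 → N
I(8)+R(17): 25 → Z

RLRRLMJDLHTNZ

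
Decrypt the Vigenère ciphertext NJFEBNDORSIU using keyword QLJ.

Repeat the key across the ciphertext: QLJQLJQLJQLJ
N(13)−Q(16): -3≡23 → X
J(9)−L(11): -2≡24 → Y
F(5)−J(9): -4≡22 → W
E(4)−Q(16): -12≡14 → O
B(1)−L(11): -10≡16 → Q
N(13)−J(9): 4 → E
D(3)−Q(16): -13≡13 → N
O(14)−L(11): 3 → D
R(17)−J(9): 8 → I
S(18)−Q(16): 2 → C
I(8)−L(11): -3≡23 → X
U(20)−J(9): 11 → L

XYWOQENDICXL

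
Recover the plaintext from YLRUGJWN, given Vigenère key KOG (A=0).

Repeat the key across the ciphertext: KOGKOGKO
Y(24)−K(10): 14 → O
L(11)−O(14): -3≡23 → X
R(17)−G(6): 11 → L
U(20)−K(10): 10 → K
G(6)−O(14): -8≡18 → S
J(9)−G(6): 3 → D
W(22)−K(10): 12 → M
N(13)−O(14): -1≡25 → Z

OXLKSDMZ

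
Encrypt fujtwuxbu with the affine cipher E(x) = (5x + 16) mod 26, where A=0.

f(5): 5·5+16=41≡15 → p
u(20): 5·20+16=116≡12 → m
j(9): 5·9+16=61≡9 → j
t(19): 5·19+16=111≡7 → h
w(22): 5·22+16=126≡22 → w
u(20): 5·20+16=116≡12 → m
x(23): 5·23+16=131≡1 → b
b(1): 5·1+16=21 → v
u(20): 5·20+16=116≡12 → m

pmjhwmbvm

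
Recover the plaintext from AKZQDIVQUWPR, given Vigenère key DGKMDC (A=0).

XEPEAGSKKKMP

Repeat the key across the ciphertext: DGKMDCDGKMDC
A(0)−D(3): -3≡23 → X
K(10)−G(6): 4 → E
Z(25)−K(10): 15 → P
Q(16)−M(12): 4 → E
D(3)−D(3): 0 → A
I(8)−C(2): 6 → G
V(21)−D(3): 18 → S
Q(16)−G(6): 10 → K
U(20)−K(10): 10 → K
W(22)−M(12): 10 → K
P(15)−D(3): 12 → M
R(17)−C(2): 15 → P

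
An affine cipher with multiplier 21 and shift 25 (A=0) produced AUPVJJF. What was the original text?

The inverse of 21 mod 26 is 5, since 21·5=105≡1. Apply D(y)=5·(y−25) mod 26:
A(0): 5·(0−25)=-125≡5 → F
U(20): 5·(20−25)=-25≡1 → B
P(15): 5·(15−25)=-50≡2 → C
V(21): 5·(21−25)=-20≡6 → G
J(9): 5·(9−25)=-80≡24 → Y
J(9): 5·(9−25)=-80≡24 → Y
F(5): 5·(5−25)=-100≡4 → E

FBCGYYE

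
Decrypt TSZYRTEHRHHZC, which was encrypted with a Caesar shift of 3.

T(19): 19−3=16 → Q
S(18): 18−3=15 → P
Z(25): 25−3=22 → W
Y(24): 24−3=21 → V
R(17): 17−3=14 → O
T(19): 19−3=16 → Q
E(4): 4−3=1 → B
H(7): 7−3=4 → E
R(17): 17−3=14 → O
H(7): 7−3=4 → E
H(7): 7−3=4 → E
Z(25): 25−3=22 → W
C(2): 2−3=-1≡25 → Z

QPWVOQBEOEEWZ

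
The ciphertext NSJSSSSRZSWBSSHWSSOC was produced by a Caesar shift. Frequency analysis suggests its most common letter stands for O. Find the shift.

The most frequent ciphertext letter is S (appears 10 times).
S is position 18; O is position 14.
Shift = 4.

4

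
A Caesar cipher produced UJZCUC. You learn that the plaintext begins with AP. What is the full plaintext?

APFIAI

From the crib: U(20)−A(0)=20, so the shift is 20.
Subtract 20 from each ciphertext letter:
U(20): 20−20=0 → A
J(9): 9−20=-11≡15 → P
Z(25): 25−20=5 → F
C(2): 2−20=-18≡8 → I
U(20): 20−20=0 → A
C(2): 2−20=-18≡8 → I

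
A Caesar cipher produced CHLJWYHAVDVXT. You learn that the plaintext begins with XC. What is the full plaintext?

From the crib: C(2)−X(23)=-21≡5, so the shift is 5.
Subtract 5 from each ciphertext letter:
C(2): 2−5=-3≡23 → X
H(7): 7−5=2 → C
L(11): 11−5=6 → G
J(9): 9−5=4 → E
W(22): 22−5=17 → R
Y(24): 24−5=19 → T
H(7): 7−5=2 → C
A(0): 0−5=-5≡21 → V
V(21): 21−5=16 → Q
D(3): 3−5=-2≡24 → Y
V(21): 21−5=16 → Q
X(23): 23−5=18 → S
T(19): 19−5=14 → O

XCGERTCVQYQSO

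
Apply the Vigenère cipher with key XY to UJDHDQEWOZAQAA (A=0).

Repeat the key across the message: XYXYXYXYXYXYXY
U(20)+X(23): 43≡17 → R
J(9)+Y(24): 33≡7 → H
D(3)+X(23): 26≡0 → A
H(7)+Y(24): 31≡5 → F
D(3)+X(23): 26≡0 → A
Q(16)+Y(24): 40≡14 → O
E(4)+X(23): 27≡1 → B
W(22)+Y(24): 46≡20 → U
O(14)+X(23): 37≡11 → L
Z(25)+Y(24): 49≡23 → X
A(0)+X(23): 23 → X
Q(16)+Y(24): 40≡14 → O
A(0)+X(23): 23 → X
A(0)+Y(24): 24 → Y

RHAFAOBULXXOXY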